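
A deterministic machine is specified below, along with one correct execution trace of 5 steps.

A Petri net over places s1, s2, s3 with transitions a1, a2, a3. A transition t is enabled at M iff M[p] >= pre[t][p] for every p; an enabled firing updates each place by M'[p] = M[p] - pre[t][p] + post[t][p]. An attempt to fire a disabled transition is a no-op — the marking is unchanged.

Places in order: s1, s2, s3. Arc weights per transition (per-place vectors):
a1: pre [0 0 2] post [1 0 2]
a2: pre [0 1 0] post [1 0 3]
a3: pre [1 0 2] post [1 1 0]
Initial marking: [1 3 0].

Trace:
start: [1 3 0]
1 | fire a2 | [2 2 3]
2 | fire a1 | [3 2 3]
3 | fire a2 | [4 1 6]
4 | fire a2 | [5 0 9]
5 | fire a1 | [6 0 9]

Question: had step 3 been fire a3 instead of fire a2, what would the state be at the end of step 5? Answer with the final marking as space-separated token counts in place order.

(re-executing from step 3 with the substitution; state before step 3: [3 2 3])
3 | fire a3 | [3 3 1]
4 | fire a2 | [4 2 4]
5 | fire a1 | [5 2 4]

5 2 4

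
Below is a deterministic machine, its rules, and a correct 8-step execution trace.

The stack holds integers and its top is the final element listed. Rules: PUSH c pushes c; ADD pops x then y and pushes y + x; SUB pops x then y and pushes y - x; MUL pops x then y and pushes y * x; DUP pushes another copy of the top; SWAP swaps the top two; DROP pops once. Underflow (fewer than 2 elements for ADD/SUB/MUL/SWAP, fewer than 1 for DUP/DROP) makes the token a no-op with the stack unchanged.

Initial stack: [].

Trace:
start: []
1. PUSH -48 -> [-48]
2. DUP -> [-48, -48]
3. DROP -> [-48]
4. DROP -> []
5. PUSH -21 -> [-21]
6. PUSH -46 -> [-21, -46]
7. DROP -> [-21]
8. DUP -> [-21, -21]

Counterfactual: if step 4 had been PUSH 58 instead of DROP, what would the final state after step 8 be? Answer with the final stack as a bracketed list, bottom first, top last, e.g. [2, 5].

[-48, 58, -21, -21]

(re-executing from step 4 with the substitution; state before step 4: [-48])
4. PUSH 58 -> [-48, 58]
5. PUSH -21 -> [-48, 58, -21]
6. PUSH -46 -> [-48, 58, -21, -46]
7. DROP -> [-48, 58, -21]
8. DUP -> [-48, 58, -21, -21]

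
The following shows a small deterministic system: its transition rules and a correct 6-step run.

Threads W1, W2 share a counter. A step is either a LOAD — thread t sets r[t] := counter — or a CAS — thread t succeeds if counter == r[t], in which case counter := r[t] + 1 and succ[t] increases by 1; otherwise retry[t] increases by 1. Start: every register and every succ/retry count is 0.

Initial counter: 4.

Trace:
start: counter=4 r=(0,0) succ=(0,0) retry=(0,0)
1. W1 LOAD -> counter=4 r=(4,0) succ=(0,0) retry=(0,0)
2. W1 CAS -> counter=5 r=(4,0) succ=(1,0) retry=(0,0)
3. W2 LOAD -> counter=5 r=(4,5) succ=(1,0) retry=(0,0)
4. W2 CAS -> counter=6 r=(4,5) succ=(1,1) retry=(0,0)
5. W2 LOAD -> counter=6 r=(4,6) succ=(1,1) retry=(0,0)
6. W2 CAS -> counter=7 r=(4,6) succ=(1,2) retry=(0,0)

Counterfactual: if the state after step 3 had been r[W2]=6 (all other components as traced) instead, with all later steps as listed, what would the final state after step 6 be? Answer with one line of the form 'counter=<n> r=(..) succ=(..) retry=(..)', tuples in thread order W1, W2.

state after step 3 := counter=5 r=(4,6) succ=(1,0) retry=(0,0)
4. W2 CAS -> counter=5 r=(4,6) succ=(1,0) retry=(0,1)
5. W2 LOAD -> counter=5 r=(4,5) succ=(1,0) retry=(0,1)
6. W2 CAS -> counter=6 r=(4,5) succ=(1,1) retry=(0,1)

counter=6 r=(4,5) succ=(1,1) retry=(0,1)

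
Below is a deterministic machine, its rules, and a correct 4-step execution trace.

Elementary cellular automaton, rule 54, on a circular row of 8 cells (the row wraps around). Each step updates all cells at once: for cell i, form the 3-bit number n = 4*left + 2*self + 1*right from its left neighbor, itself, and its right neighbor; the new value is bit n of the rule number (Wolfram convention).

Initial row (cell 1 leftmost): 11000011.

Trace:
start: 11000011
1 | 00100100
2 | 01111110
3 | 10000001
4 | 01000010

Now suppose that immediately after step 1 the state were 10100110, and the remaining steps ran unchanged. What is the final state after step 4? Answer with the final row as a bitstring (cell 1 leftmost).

state after step 1 := 10100110
2 | 11111001
3 | 00000110
4 | 00001001

00001001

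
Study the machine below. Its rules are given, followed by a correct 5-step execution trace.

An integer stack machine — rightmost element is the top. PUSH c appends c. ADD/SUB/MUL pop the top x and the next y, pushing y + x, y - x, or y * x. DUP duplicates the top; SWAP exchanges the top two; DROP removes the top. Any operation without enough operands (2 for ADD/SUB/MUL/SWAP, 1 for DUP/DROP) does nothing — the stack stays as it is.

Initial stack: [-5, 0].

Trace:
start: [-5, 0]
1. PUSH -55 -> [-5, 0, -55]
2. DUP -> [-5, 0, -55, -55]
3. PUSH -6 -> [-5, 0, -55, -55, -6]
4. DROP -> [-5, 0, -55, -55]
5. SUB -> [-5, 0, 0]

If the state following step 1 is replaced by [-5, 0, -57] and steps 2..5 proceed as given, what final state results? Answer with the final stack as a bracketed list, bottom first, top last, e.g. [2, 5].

state after step 1 := [-5, 0, -57]
2. DUP -> [-5, 0, -57, -57]
3. PUSH -6 -> [-5, 0, -57, -57, -6]
4. DROP -> [-5, 0, -57, -57]
5. SUB -> [-5, 0, 0]

[-5, 0, 0]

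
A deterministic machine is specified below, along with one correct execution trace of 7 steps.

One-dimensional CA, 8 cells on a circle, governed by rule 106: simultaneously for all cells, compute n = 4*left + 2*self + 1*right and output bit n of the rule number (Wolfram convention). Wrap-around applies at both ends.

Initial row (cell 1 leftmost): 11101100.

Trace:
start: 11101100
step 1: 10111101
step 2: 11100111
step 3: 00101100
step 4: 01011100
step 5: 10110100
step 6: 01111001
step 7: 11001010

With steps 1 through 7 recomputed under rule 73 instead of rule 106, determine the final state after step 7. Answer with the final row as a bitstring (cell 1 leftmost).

(re-executing steps 1..7 under rule 73; state before step 1: 11101100)
step 1: 10101100
step 2: 00001100
step 3: 11101101
step 4: 00101101
step 5: 00001100
step 6: 11101101
step 7: 00101101

00101101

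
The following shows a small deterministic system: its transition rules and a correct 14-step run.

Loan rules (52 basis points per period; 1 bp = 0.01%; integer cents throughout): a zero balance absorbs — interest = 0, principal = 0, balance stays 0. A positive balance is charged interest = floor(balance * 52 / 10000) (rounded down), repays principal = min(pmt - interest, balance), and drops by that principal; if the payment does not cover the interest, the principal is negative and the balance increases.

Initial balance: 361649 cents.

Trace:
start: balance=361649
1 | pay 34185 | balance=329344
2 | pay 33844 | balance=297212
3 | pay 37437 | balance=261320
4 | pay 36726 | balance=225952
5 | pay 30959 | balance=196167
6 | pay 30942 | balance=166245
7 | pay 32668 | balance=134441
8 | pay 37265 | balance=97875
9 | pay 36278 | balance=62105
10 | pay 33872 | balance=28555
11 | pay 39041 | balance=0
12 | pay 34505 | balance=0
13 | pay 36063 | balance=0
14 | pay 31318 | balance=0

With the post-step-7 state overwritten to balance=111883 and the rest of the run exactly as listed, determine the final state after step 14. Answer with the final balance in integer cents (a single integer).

0

state after step 7 := balance=111883
8 | pay 37265 | balance=75199
9 | pay 36278 | balance=39312
10 | pay 33872 | balance=5644
11 | pay 39041 | balance=0
12 | pay 34505 | balance=0
13 | pay 36063 | balance=0
14 | pay 31318 | balance=0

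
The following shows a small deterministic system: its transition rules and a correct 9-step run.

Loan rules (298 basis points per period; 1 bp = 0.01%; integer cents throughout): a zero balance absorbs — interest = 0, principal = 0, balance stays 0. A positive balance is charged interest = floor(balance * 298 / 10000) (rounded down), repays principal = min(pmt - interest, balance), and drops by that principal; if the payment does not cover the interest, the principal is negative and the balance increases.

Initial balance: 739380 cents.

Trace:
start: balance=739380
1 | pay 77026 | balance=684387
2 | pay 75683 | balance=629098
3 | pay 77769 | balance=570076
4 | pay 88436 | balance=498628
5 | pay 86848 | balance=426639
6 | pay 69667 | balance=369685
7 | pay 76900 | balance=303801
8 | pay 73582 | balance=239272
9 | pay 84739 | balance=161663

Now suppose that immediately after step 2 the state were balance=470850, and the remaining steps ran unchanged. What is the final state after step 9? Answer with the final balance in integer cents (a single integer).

state after step 2 := balance=470850
3 | pay 77769 | balance=407112
4 | pay 88436 | balance=330807
5 | pay 86848 | balance=253817
6 | pay 69667 | balance=191713
7 | pay 76900 | balance=120526
8 | pay 73582 | balance=50535
9 | pay 84739 | balance=0

0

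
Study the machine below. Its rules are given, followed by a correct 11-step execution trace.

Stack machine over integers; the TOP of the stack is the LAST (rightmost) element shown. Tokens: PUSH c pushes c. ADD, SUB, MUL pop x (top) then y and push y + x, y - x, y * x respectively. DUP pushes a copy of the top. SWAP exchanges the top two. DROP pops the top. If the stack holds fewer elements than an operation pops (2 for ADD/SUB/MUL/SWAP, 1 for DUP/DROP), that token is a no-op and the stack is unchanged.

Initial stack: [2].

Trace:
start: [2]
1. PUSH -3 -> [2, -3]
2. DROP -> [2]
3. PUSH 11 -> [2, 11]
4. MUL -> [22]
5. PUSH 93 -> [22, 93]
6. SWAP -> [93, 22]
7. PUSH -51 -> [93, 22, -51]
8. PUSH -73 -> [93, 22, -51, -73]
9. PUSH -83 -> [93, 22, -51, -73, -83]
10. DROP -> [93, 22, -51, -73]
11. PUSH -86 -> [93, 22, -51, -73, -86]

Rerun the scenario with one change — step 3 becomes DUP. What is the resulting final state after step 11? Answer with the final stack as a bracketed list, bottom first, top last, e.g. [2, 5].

[93, 4, -51, -73, -86]

(re-executing from step 3 with the substitution; state before step 3: [2])
3. DUP -> [2, 2]
4. MUL -> [4]
5. PUSH 93 -> [4, 93]
6. SWAP -> [93, 4]
7. PUSH -51 -> [93, 4, -51]
8. PUSH -73 -> [93, 4, -51, -73]
9. PUSH -83 -> [93, 4, -51, -73, -83]
10. DROP -> [93, 4, -51, -73]
11. PUSH -86 -> [93, 4, -51, -73, -86]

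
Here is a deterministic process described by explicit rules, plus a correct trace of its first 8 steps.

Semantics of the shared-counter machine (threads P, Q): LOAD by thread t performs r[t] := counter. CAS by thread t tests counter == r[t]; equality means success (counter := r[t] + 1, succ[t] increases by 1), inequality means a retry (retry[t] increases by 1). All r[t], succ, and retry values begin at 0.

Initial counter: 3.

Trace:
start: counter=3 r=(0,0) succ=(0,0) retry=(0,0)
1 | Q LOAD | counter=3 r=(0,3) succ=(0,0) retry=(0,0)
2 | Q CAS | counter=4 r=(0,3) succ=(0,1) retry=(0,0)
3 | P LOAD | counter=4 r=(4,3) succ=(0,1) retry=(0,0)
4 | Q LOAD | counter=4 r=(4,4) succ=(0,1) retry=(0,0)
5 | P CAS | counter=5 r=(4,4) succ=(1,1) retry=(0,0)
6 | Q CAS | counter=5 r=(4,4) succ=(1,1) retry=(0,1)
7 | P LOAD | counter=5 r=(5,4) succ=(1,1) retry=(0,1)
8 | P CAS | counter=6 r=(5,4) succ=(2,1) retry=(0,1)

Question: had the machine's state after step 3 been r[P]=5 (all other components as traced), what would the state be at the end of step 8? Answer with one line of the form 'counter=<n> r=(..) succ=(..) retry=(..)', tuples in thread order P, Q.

state after step 3 := counter=4 r=(5,3) succ=(0,1) retry=(0,0)
4 | Q LOAD | counter=4 r=(5,4) succ=(0,1) retry=(0,0)
5 | P CAS | counter=4 r=(5,4) succ=(0,1) retry=(1,0)
6 | Q CAS | counter=5 r=(5,4) succ=(0,2) retry=(1,0)
7 | P LOAD | counter=5 r=(5,4) succ=(0,2) retry=(1,0)
8 | P CAS | counter=6 r=(5,4) succ=(1,2) retry=(1,0)

counter=6 r=(5,4) succ=(1,2) retry=(1,0)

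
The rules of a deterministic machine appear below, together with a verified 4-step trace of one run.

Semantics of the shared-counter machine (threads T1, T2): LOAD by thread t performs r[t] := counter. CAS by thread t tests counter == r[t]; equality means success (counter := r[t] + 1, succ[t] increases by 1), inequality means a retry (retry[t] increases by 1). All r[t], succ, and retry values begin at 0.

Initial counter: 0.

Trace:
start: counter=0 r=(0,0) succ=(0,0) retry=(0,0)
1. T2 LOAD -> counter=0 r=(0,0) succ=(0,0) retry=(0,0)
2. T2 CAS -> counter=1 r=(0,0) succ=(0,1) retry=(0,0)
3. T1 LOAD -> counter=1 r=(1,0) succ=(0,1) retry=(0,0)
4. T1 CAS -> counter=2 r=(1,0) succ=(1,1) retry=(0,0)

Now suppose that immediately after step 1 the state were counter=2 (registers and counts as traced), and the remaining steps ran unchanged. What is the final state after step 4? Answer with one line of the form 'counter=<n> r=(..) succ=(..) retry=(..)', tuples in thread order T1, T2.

counter=3 r=(2,0) succ=(1,0) retry=(0,1)

state after step 1 := counter=2 r=(0,0) succ=(0,0) retry=(0,0)
2. T2 CAS -> counter=2 r=(0,0) succ=(0,0) retry=(0,1)
3. T1 LOAD -> counter=2 r=(2,0) succ=(0,0) retry=(0,1)
4. T1 CAS -> counter=3 r=(2,0) succ=(1,0) retry=(0,1)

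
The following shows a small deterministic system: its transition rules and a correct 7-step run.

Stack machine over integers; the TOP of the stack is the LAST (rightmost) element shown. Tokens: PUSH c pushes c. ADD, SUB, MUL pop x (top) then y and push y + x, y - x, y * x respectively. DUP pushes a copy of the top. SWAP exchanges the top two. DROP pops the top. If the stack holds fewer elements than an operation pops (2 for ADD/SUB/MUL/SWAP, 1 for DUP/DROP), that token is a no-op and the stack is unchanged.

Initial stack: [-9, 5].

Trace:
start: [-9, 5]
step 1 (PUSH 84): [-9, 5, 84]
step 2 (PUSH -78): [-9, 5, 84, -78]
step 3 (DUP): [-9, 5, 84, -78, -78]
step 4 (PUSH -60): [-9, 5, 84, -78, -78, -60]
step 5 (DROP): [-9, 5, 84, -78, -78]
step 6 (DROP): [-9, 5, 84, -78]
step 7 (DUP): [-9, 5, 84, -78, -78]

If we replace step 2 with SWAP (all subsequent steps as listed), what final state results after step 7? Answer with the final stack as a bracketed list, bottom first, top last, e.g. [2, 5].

[-9, 84, 5, 5]

(re-executing from step 2 with the substitution; state before step 2: [-9, 5, 84])
step 2 (SWAP): [-9, 84, 5]
step 3 (DUP): [-9, 84, 5, 5]
step 4 (PUSH -60): [-9, 84, 5, 5, -60]
step 5 (DROP): [-9, 84, 5, 5]
step 6 (DROP): [-9, 84, 5]
step 7 (DUP): [-9, 84, 5, 5]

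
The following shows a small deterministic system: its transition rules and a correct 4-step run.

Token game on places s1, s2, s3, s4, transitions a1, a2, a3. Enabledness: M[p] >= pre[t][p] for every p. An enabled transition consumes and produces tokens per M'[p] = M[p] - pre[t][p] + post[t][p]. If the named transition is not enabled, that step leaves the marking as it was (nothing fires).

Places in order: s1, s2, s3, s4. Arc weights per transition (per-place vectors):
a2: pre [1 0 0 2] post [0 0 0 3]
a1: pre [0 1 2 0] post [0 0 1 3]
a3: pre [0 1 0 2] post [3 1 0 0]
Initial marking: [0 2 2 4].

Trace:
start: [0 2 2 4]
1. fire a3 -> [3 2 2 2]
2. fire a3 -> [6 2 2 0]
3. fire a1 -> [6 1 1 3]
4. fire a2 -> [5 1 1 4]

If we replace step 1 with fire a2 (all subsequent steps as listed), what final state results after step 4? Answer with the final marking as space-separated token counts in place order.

(re-executing from step 1 with the substitution; state before step 1: [0 2 2 4])
1. fire a2 -> [0 2 2 4]
2. fire a3 -> [3 2 2 2]
3. fire a1 -> [3 1 1 5]
4. fire a2 -> [2 1 1 6]

2 1 1 6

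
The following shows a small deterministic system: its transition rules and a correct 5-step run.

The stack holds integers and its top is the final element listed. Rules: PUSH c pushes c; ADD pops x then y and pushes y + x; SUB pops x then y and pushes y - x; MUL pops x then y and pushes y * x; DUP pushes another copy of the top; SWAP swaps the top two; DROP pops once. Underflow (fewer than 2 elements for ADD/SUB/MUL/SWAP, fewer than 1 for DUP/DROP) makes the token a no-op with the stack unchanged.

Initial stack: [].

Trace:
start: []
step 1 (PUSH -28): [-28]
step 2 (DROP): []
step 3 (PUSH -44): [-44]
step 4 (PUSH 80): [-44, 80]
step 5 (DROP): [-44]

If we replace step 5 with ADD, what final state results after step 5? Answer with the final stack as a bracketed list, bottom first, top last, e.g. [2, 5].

(re-executing from step 5 with the substitution; state before step 5: [-44, 80])
step 5 (ADD): [36]

[36]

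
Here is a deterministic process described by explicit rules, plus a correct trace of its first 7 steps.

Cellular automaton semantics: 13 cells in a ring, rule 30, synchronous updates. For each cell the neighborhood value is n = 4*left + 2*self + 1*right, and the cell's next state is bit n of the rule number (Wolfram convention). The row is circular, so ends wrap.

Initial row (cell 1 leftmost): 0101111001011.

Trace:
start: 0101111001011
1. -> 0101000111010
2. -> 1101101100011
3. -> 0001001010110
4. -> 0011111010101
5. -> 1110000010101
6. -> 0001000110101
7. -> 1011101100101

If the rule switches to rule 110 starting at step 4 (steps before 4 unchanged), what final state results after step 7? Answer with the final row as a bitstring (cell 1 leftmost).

1100110001111

(re-executing steps 4..7 under rule 110; state before step 4: 0001001010110)
4. -> 0011011111110
5. -> 0111110000010
6. -> 1100010000110
7. -> 1100110001111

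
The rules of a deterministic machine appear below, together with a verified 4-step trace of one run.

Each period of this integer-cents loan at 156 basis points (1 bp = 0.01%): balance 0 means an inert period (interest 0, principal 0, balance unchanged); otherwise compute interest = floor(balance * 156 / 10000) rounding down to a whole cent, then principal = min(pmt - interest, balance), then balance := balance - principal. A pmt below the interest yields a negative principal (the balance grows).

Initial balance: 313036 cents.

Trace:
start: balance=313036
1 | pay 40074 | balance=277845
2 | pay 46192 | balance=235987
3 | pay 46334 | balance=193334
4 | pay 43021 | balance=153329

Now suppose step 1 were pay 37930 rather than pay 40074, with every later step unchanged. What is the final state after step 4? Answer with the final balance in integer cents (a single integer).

(re-executing from step 1 with the substitution; state before step 1: balance=313036)
1 | pay 37930 | balance=279989
2 | pay 46192 | balance=238164
3 | pay 46334 | balance=195545
4 | pay 43021 | balance=155574

155574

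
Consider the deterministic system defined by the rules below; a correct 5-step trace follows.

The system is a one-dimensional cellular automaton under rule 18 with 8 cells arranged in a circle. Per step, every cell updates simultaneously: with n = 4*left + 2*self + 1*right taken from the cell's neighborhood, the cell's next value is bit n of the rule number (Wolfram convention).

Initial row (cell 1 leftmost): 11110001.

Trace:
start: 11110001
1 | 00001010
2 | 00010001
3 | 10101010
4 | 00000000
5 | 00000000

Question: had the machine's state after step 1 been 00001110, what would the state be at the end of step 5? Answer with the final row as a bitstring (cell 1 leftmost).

00000000

state after step 1 := 00001110
2 | 00010001
3 | 10101010
4 | 00000000
5 | 00000000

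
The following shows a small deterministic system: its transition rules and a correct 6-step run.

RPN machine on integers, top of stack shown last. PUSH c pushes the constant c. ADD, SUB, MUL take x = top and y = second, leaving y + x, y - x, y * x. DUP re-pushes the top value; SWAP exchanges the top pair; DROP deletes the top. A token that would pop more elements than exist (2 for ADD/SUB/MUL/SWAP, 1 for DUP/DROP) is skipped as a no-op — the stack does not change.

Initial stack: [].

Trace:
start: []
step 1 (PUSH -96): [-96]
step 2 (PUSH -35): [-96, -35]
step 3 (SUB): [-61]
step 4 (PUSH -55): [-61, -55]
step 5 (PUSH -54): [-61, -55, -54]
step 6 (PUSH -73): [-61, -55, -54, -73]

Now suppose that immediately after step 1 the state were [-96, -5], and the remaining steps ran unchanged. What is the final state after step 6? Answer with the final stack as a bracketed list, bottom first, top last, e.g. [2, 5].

state after step 1 := [-96, -5]
step 2 (PUSH -35): [-96, -5, -35]
step 3 (SUB): [-96, 30]
step 4 (PUSH -55): [-96, 30, -55]
step 5 (PUSH -54): [-96, 30, -55, -54]
step 6 (PUSH -73): [-96, 30, -55, -54, -73]

[-96, 30, -55, -54, -73]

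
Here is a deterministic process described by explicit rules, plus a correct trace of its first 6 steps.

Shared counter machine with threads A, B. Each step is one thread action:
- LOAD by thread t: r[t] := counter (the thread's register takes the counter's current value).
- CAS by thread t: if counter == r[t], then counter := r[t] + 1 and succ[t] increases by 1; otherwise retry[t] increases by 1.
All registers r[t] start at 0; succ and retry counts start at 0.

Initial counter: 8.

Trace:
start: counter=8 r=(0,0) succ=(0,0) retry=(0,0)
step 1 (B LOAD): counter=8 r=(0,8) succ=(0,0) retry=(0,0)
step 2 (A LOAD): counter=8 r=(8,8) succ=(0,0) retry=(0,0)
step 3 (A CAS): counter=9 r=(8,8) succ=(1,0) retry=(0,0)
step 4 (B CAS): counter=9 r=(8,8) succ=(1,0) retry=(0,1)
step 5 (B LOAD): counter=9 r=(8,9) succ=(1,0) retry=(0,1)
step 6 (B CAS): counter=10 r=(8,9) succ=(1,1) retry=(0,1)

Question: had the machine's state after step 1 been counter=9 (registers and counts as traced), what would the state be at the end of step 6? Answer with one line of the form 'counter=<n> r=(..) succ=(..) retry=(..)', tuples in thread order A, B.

counter=11 r=(9,10) succ=(1,1) retry=(0,1)

state after step 1 := counter=9 r=(0,8) succ=(0,0) retry=(0,0)
step 2 (A LOAD): counter=9 r=(9,8) succ=(0,0) retry=(0,0)
step 3 (A CAS): counter=10 r=(9,8) succ=(1,0) retry=(0,0)
step 4 (B CAS): counter=10 r=(9,8) succ=(1,0) retry=(0,1)
step 5 (B LOAD): counter=10 r=(9,10) succ=(1,0) retry=(0,1)
step 6 (B CAS): counter=11 r=(9,10) succ=(1,1) retry=(0,1)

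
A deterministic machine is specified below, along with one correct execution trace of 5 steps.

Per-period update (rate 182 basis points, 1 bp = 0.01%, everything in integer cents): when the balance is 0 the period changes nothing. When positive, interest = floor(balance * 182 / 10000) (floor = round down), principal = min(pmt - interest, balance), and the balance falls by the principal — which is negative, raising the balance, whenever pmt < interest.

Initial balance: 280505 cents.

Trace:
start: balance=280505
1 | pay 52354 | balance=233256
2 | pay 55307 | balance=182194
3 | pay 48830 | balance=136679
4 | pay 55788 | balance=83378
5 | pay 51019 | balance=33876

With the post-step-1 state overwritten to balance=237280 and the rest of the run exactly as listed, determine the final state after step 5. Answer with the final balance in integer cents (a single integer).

38201

state after step 1 := balance=237280
2 | pay 55307 | balance=186291
3 | pay 48830 | balance=140851
4 | pay 55788 | balance=87626
5 | pay 51019 | balance=38201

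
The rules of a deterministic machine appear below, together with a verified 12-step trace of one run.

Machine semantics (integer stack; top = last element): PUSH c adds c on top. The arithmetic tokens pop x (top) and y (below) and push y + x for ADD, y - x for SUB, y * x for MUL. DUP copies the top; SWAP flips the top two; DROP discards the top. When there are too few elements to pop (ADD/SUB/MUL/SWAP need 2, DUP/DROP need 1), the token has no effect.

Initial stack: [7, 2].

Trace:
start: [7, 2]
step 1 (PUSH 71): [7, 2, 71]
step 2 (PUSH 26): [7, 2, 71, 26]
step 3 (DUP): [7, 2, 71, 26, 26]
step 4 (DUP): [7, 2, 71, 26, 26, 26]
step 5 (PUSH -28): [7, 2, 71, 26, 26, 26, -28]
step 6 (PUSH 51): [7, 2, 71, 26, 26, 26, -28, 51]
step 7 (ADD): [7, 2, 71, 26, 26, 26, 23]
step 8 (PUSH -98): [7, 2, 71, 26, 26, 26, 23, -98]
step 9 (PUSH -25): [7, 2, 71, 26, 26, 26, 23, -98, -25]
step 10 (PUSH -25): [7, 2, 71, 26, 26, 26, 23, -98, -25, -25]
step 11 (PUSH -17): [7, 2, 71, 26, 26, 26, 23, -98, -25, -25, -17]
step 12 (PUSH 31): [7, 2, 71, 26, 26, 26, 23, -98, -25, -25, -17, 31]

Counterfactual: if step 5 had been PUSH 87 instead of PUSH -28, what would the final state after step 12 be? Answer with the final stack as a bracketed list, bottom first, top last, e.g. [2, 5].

(re-executing from step 5 with the substitution; state before step 5: [7, 2, 71, 26, 26, 26])
step 5 (PUSH 87): [7, 2, 71, 26, 26, 26, 87]
step 6 (PUSH 51): [7, 2, 71, 26, 26, 26, 87, 51]
step 7 (ADD): [7, 2, 71, 26, 26, 26, 138]
step 8 (PUSH -98): [7, 2, 71, 26, 26, 26, 138, -98]
step 9 (PUSH -25): [7, 2, 71, 26, 26, 26, 138, -98, -25]
step 10 (PUSH -25): [7, 2, 71, 26, 26, 26, 138, -98, -25, -25]
step 11 (PUSH -17): [7, 2, 71, 26, 26, 26, 138, -98, -25, -25, -17]
step 12 (PUSH 31): [7, 2, 71, 26, 26, 26, 138, -98, -25, -25, -17, 31]

[7, 2, 71, 26, 26, 26, 138, -98, -25, -25, -17, 31]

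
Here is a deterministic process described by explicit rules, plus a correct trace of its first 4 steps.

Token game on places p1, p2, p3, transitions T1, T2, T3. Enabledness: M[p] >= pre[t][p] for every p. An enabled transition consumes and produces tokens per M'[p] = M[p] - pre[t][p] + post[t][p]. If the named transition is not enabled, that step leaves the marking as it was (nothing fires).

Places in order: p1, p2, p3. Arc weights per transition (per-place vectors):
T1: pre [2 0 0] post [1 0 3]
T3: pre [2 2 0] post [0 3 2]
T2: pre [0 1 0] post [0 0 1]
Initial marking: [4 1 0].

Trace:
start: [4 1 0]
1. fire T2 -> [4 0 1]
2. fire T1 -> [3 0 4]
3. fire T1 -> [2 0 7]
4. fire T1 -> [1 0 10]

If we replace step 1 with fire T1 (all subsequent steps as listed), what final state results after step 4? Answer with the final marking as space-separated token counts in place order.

1 1 9

(re-executing from step 1 with the substitution; state before step 1: [4 1 0])
1. fire T1 -> [3 1 3]
2. fire T1 -> [2 1 6]
3. fire T1 -> [1 1 9]
4. fire T1 -> [1 1 9]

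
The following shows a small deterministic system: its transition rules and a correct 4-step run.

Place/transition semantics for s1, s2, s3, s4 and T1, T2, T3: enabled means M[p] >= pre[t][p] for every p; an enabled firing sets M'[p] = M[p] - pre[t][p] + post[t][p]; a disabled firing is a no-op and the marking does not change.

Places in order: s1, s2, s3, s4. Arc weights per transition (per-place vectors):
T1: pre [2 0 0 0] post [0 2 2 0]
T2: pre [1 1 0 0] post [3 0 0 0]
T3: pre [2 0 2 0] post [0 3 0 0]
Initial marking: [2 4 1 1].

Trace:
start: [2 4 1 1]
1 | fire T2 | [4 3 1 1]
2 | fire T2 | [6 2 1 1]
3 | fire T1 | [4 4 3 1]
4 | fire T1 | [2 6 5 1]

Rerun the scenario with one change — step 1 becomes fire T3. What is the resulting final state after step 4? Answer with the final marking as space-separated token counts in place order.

0 7 5 1

(re-executing from step 1 with the substitution; state before step 1: [2 4 1 1])
1 | fire T3 | [2 4 1 1]
2 | fire T2 | [4 3 1 1]
3 | fire T1 | [2 5 3 1]
4 | fire T1 | [0 7 5 1]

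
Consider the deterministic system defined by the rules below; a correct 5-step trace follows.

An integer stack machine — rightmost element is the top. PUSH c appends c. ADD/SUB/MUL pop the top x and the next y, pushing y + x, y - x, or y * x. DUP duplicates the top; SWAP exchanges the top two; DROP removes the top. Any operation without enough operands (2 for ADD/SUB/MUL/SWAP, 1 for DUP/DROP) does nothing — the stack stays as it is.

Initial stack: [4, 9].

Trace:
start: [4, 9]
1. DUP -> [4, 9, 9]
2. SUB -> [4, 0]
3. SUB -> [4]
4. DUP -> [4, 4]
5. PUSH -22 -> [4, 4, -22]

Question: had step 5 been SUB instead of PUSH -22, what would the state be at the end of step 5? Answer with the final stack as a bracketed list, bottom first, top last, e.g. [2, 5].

[0]

(re-executing from step 5 with the substitution; state before step 5: [4, 4])
5. SUB -> [0]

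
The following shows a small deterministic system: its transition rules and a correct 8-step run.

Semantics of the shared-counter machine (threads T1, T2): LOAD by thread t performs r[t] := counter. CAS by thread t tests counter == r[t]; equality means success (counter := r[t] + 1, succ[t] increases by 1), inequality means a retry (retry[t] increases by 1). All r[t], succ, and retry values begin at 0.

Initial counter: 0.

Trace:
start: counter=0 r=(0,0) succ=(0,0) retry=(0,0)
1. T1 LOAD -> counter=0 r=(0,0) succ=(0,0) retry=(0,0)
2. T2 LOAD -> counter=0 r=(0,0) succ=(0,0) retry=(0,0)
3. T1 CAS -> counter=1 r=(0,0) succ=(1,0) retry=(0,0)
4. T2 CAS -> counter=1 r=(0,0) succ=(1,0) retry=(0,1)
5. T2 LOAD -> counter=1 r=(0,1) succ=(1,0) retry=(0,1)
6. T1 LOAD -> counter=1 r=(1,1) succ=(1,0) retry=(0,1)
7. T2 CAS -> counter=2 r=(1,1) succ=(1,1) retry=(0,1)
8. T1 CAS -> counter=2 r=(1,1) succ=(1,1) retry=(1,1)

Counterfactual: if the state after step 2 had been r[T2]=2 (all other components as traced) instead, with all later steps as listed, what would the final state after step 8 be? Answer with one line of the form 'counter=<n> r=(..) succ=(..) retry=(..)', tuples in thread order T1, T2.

counter=2 r=(1,1) succ=(1,1) retry=(1,1)

state after step 2 := counter=0 r=(0,2) succ=(0,0) retry=(0,0)
3. T1 CAS -> counter=1 r=(0,2) succ=(1,0) retry=(0,0)
4. T2 CAS -> counter=1 r=(0,2) succ=(1,0) retry=(0,1)
5. T2 LOAD -> counter=1 r=(0,1) succ=(1,0) retry=(0,1)
6. T1 LOAD -> counter=1 r=(1,1) succ=(1,0) retry=(0,1)
7. T2 CAS -> counter=2 r=(1,1) succ=(1,1) retry=(0,1)
8. T1 CAS -> counter=2 r=(1,1) succ=(1,1) retry=(1,1)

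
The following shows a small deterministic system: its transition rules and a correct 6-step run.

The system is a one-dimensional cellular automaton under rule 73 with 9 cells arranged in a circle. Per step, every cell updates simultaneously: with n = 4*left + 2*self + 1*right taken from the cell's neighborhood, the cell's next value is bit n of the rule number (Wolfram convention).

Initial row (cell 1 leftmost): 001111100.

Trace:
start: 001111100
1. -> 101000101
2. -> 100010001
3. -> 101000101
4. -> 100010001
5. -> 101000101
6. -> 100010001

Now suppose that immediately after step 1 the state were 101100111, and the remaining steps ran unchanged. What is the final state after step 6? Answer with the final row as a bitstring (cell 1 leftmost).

001100010

state after step 1 := 101100111
2. -> 101100100
3. -> 001100000
4. -> 101101111
5. -> 101101000
6. -> 001100010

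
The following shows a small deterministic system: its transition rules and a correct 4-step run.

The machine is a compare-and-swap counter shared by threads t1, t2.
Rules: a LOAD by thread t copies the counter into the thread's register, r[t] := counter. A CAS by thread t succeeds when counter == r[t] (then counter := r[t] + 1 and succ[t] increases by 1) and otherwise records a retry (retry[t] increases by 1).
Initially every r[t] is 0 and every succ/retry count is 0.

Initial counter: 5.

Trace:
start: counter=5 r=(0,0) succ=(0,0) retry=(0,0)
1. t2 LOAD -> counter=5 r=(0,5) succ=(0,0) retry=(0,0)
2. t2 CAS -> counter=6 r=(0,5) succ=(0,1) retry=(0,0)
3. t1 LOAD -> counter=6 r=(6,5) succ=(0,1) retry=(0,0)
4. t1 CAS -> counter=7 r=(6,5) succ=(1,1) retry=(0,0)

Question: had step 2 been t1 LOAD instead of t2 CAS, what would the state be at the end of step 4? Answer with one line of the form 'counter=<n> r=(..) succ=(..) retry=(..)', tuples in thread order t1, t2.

(re-executing from step 2 with the substitution; state before step 2: counter=5 r=(0,5) succ=(0,0) retry=(0,0))
2. t1 LOAD -> counter=5 r=(5,5) succ=(0,0) retry=(0,0)
3. t1 LOAD -> counter=5 r=(5,5) succ=(0,0) retry=(0,0)
4. t1 CAS -> counter=6 r=(5,5) succ=(1,0) retry=(0,0)

counter=6 r=(5,5) succ=(1,0) retry=(0,0)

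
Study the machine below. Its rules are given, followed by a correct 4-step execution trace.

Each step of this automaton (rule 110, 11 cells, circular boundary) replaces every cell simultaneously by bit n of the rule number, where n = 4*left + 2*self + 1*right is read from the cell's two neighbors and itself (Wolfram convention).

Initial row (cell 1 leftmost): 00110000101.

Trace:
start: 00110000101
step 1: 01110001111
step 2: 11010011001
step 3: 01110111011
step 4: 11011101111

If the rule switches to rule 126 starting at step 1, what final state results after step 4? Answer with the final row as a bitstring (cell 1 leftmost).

00111111110

(re-executing steps 1..4 under rule 126; state before step 1: 00110000101)
step 1: 11111001111
step 2: 00001111000
step 3: 00011001100
step 4: 00111111110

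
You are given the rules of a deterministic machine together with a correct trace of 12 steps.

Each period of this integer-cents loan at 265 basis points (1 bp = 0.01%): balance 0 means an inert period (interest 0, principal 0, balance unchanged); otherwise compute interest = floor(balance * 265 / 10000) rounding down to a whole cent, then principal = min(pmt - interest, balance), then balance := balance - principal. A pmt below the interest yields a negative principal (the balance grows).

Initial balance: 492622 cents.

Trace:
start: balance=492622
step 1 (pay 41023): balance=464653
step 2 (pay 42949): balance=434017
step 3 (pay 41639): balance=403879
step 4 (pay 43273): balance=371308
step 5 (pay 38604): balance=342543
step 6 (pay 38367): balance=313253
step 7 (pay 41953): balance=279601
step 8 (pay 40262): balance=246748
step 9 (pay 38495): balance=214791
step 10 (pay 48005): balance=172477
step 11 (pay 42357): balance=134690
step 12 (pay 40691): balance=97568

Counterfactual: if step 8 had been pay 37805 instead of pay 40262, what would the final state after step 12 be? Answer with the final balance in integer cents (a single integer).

(re-executing from step 8 with the substitution; state before step 8: balance=279601)
step 8 (pay 37805): balance=249205
step 9 (pay 38495): balance=217313
step 10 (pay 48005): balance=175066
step 11 (pay 42357): balance=137348
step 12 (pay 40691): balance=100296

100296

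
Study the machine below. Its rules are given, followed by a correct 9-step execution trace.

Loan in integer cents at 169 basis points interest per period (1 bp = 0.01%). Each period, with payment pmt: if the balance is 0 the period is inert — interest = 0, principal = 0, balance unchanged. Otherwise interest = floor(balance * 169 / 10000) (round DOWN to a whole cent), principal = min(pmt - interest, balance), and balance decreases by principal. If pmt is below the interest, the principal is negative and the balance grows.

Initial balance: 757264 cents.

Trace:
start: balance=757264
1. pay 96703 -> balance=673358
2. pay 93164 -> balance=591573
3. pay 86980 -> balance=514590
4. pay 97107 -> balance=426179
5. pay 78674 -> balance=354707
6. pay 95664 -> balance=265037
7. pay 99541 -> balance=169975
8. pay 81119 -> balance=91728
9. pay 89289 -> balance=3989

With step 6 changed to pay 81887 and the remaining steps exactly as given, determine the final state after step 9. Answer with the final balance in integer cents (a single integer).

18475

(re-executing from step 6 with the substitution; state before step 6: balance=354707)
6. pay 81887 -> balance=278814
7. pay 99541 -> balance=183984
8. pay 81119 -> balance=105974
9. pay 89289 -> balance=18475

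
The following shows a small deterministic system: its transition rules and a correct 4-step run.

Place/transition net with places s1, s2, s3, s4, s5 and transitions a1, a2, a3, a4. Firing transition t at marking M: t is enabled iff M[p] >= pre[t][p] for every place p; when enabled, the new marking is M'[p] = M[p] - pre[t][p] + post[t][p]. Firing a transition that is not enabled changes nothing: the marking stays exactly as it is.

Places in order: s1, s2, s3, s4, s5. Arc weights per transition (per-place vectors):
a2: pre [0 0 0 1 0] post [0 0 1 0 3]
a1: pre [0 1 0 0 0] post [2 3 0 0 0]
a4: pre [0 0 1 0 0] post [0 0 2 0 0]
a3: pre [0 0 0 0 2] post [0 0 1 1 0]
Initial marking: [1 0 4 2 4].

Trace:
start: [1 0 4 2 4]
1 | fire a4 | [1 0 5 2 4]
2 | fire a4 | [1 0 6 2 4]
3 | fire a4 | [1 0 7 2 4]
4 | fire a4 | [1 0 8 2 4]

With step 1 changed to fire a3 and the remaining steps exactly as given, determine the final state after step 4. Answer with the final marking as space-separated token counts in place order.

1 0 8 3 2

(re-executing from step 1 with the substitution; state before step 1: [1 0 4 2 4])
1 | fire a3 | [1 0 5 3 2]
2 | fire a4 | [1 0 6 3 2]
3 | fire a4 | [1 0 7 3 2]
4 | fire a4 | [1 0 8 3 2]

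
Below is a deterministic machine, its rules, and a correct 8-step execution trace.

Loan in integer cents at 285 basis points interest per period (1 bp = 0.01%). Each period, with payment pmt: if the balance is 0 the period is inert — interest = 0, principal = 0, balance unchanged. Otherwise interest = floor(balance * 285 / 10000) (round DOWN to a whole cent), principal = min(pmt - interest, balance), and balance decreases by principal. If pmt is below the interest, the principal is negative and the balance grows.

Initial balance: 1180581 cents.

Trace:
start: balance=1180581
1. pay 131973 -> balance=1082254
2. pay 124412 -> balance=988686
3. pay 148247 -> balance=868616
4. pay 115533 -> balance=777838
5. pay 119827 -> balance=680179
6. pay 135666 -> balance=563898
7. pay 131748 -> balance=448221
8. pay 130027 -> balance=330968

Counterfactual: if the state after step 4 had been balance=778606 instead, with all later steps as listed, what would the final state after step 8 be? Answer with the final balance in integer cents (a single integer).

331827

state after step 4 := balance=778606
5. pay 119827 -> balance=680969
6. pay 135666 -> balance=564710
7. pay 131748 -> balance=449056
8. pay 130027 -> balance=331827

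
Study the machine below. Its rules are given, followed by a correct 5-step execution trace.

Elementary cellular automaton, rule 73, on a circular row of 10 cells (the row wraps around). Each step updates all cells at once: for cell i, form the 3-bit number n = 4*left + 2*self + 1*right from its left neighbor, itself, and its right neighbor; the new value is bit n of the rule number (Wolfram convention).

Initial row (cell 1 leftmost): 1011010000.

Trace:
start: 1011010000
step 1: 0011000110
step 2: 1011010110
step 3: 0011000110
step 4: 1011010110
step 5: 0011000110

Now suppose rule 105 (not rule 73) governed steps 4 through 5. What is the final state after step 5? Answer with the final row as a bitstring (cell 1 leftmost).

(re-executing steps 4..5 under rule 105; state before step 4: 0011000110)
step 4: 1011010110
step 5: 0111101111

0111101111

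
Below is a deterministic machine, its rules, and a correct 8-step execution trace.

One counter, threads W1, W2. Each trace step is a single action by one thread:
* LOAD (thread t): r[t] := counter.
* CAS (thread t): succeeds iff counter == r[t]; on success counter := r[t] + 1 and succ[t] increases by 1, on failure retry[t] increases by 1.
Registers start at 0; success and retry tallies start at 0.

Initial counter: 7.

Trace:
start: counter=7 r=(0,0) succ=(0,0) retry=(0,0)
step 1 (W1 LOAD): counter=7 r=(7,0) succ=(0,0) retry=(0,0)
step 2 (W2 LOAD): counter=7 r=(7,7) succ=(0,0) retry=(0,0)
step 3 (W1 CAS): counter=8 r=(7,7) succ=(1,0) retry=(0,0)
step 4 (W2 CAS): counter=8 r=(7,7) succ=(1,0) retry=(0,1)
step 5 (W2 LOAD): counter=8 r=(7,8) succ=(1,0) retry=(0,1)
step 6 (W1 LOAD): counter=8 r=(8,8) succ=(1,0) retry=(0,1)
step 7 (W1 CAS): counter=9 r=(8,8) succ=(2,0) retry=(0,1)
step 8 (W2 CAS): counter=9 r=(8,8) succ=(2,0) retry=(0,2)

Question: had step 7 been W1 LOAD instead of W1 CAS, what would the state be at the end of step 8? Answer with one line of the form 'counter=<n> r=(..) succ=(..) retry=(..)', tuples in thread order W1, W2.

counter=9 r=(8,8) succ=(1,1) retry=(0,1)

(re-executing from step 7 with the substitution; state before step 7: counter=8 r=(8,8) succ=(1,0) retry=(0,1))
step 7 (W1 LOAD): counter=8 r=(8,8) succ=(1,0) retry=(0,1)
step 8 (W2 CAS): counter=9 r=(8,8) succ=(1,1) retry=(0,1)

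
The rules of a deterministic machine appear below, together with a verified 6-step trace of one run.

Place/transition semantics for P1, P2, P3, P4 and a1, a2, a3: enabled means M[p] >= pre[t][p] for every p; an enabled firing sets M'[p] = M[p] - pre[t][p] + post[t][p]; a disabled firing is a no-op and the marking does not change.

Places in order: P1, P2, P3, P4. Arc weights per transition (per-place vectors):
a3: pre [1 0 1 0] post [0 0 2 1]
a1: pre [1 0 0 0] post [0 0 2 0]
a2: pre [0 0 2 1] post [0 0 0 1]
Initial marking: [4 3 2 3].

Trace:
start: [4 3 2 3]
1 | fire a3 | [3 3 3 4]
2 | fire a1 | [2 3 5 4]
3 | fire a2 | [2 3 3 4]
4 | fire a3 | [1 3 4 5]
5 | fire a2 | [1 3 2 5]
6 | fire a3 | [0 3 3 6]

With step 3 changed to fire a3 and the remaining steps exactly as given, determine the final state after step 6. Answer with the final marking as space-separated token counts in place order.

0 3 5 6

(re-executing from step 3 with the substitution; state before step 3: [2 3 5 4])
3 | fire a3 | [1 3 6 5]
4 | fire a3 | [0 3 7 6]
5 | fire a2 | [0 3 5 6]
6 | fire a3 | [0 3 5 6]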